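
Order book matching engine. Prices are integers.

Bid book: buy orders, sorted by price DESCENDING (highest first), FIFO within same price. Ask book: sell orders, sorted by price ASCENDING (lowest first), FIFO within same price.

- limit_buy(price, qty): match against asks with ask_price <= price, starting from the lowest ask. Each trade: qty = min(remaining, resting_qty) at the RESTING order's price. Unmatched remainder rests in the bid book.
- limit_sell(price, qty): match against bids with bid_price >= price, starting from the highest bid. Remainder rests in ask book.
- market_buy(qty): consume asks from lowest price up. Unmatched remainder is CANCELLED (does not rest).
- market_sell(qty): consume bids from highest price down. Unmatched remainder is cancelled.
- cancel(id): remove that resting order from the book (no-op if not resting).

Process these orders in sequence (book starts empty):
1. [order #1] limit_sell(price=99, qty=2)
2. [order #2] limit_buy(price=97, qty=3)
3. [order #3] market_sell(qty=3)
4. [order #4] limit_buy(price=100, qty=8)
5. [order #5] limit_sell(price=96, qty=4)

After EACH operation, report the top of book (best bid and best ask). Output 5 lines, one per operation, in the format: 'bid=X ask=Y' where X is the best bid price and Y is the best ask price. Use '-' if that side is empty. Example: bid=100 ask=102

After op 1 [order #1] limit_sell(price=99, qty=2): fills=none; bids=[-] asks=[#1:2@99]
After op 2 [order #2] limit_buy(price=97, qty=3): fills=none; bids=[#2:3@97] asks=[#1:2@99]
After op 3 [order #3] market_sell(qty=3): fills=#2x#3:3@97; bids=[-] asks=[#1:2@99]
After op 4 [order #4] limit_buy(price=100, qty=8): fills=#4x#1:2@99; bids=[#4:6@100] asks=[-]
After op 5 [order #5] limit_sell(price=96, qty=4): fills=#4x#5:4@100; bids=[#4:2@100] asks=[-]

Answer: bid=- ask=99
bid=97 ask=99
bid=- ask=99
bid=100 ask=-
bid=100 ask=-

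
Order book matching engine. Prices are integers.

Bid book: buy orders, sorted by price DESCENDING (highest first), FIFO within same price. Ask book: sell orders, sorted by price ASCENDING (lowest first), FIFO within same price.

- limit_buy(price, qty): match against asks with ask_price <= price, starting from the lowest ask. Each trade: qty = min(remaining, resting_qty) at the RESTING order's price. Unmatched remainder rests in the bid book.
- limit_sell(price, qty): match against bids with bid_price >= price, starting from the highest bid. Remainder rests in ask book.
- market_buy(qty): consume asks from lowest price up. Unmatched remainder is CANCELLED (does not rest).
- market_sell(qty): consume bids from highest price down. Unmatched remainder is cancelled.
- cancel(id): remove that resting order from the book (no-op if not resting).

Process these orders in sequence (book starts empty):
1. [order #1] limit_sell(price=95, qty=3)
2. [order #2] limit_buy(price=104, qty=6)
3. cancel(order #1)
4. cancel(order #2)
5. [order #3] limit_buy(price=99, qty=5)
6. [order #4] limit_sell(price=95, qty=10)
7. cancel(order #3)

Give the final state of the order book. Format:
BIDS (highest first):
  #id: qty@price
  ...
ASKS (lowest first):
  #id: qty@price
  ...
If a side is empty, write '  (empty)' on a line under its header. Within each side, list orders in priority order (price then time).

Answer: BIDS (highest first):
  (empty)
ASKS (lowest first):
  #4: 5@95

Derivation:
After op 1 [order #1] limit_sell(price=95, qty=3): fills=none; bids=[-] asks=[#1:3@95]
After op 2 [order #2] limit_buy(price=104, qty=6): fills=#2x#1:3@95; bids=[#2:3@104] asks=[-]
After op 3 cancel(order #1): fills=none; bids=[#2:3@104] asks=[-]
After op 4 cancel(order #2): fills=none; bids=[-] asks=[-]
After op 5 [order #3] limit_buy(price=99, qty=5): fills=none; bids=[#3:5@99] asks=[-]
After op 6 [order #4] limit_sell(price=95, qty=10): fills=#3x#4:5@99; bids=[-] asks=[#4:5@95]
After op 7 cancel(order #3): fills=none; bids=[-] asks=[#4:5@95]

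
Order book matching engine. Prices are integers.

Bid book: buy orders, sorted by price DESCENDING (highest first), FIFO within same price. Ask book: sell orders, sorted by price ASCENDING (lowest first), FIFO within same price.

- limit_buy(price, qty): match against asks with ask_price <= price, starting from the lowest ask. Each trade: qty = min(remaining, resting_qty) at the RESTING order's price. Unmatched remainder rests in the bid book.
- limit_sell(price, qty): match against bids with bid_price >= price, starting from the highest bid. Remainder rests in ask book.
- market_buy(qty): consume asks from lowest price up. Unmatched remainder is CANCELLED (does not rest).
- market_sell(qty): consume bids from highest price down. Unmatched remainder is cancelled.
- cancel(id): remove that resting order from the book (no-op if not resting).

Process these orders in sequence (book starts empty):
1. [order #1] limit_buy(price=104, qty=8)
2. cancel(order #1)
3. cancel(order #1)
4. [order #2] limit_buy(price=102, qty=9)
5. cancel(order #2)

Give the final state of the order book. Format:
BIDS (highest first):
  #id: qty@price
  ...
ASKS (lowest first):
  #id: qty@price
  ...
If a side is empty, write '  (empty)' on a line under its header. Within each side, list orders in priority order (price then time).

Answer: BIDS (highest first):
  (empty)
ASKS (lowest first):
  (empty)

Derivation:
After op 1 [order #1] limit_buy(price=104, qty=8): fills=none; bids=[#1:8@104] asks=[-]
After op 2 cancel(order #1): fills=none; bids=[-] asks=[-]
After op 3 cancel(order #1): fills=none; bids=[-] asks=[-]
After op 4 [order #2] limit_buy(price=102, qty=9): fills=none; bids=[#2:9@102] asks=[-]
After op 5 cancel(order #2): fills=none; bids=[-] asks=[-]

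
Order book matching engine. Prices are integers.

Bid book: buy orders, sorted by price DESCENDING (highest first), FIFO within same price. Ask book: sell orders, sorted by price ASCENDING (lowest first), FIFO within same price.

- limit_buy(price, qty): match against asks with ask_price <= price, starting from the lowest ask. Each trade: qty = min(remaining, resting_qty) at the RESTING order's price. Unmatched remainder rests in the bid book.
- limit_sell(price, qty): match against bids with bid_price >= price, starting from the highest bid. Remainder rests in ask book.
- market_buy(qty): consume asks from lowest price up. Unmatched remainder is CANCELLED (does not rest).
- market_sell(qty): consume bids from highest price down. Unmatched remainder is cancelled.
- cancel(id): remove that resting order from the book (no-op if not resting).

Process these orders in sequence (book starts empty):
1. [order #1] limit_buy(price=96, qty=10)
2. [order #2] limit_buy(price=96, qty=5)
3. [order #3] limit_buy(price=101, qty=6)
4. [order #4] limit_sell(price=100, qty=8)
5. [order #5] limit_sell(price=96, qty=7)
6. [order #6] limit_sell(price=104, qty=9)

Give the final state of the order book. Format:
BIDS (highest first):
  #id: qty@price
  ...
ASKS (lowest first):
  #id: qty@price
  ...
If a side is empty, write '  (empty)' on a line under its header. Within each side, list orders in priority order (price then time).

After op 1 [order #1] limit_buy(price=96, qty=10): fills=none; bids=[#1:10@96] asks=[-]
After op 2 [order #2] limit_buy(price=96, qty=5): fills=none; bids=[#1:10@96 #2:5@96] asks=[-]
After op 3 [order #3] limit_buy(price=101, qty=6): fills=none; bids=[#3:6@101 #1:10@96 #2:5@96] asks=[-]
After op 4 [order #4] limit_sell(price=100, qty=8): fills=#3x#4:6@101; bids=[#1:10@96 #2:5@96] asks=[#4:2@100]
After op 5 [order #5] limit_sell(price=96, qty=7): fills=#1x#5:7@96; bids=[#1:3@96 #2:5@96] asks=[#4:2@100]
After op 6 [order #6] limit_sell(price=104, qty=9): fills=none; bids=[#1:3@96 #2:5@96] asks=[#4:2@100 #6:9@104]

Answer: BIDS (highest first):
  #1: 3@96
  #2: 5@96
ASKS (lowest first):
  #4: 2@100
  #6: 9@104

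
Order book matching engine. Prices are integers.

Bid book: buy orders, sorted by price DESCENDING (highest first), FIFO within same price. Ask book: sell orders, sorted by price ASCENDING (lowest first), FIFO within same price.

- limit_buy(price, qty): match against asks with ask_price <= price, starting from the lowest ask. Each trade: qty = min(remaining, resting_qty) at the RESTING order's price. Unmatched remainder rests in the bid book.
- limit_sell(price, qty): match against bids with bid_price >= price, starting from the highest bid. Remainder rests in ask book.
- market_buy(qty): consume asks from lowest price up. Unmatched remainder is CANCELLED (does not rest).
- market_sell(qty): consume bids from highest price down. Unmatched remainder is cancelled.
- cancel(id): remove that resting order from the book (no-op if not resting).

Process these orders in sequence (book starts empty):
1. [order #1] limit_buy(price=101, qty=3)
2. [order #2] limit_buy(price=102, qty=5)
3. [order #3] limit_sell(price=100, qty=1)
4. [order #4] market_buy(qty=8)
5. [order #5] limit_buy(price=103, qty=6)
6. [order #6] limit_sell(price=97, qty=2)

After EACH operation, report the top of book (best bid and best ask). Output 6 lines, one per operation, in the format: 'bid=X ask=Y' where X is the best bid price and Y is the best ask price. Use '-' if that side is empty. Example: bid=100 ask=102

Answer: bid=101 ask=-
bid=102 ask=-
bid=102 ask=-
bid=102 ask=-
bid=103 ask=-
bid=103 ask=-

Derivation:
After op 1 [order #1] limit_buy(price=101, qty=3): fills=none; bids=[#1:3@101] asks=[-]
After op 2 [order #2] limit_buy(price=102, qty=5): fills=none; bids=[#2:5@102 #1:3@101] asks=[-]
After op 3 [order #3] limit_sell(price=100, qty=1): fills=#2x#3:1@102; bids=[#2:4@102 #1:3@101] asks=[-]
After op 4 [order #4] market_buy(qty=8): fills=none; bids=[#2:4@102 #1:3@101] asks=[-]
After op 5 [order #5] limit_buy(price=103, qty=6): fills=none; bids=[#5:6@103 #2:4@102 #1:3@101] asks=[-]
After op 6 [order #6] limit_sell(price=97, qty=2): fills=#5x#6:2@103; bids=[#5:4@103 #2:4@102 #1:3@101] asks=[-]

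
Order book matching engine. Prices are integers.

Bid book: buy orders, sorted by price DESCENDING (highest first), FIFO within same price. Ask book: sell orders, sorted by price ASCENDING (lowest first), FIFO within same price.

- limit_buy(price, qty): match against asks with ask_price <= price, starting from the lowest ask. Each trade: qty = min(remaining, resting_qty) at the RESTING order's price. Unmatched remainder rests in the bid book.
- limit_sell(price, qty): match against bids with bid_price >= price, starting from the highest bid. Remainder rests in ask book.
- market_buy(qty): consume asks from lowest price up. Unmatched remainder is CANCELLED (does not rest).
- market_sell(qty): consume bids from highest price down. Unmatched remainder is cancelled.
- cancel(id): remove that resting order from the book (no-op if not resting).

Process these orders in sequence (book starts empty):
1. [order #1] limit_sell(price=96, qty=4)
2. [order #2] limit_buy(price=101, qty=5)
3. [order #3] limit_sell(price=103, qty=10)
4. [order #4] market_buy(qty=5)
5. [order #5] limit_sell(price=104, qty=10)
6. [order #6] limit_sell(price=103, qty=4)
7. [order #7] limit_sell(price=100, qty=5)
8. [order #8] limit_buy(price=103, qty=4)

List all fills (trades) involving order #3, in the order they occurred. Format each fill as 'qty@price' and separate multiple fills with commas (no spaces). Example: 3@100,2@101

After op 1 [order #1] limit_sell(price=96, qty=4): fills=none; bids=[-] asks=[#1:4@96]
After op 2 [order #2] limit_buy(price=101, qty=5): fills=#2x#1:4@96; bids=[#2:1@101] asks=[-]
After op 3 [order #3] limit_sell(price=103, qty=10): fills=none; bids=[#2:1@101] asks=[#3:10@103]
After op 4 [order #4] market_buy(qty=5): fills=#4x#3:5@103; bids=[#2:1@101] asks=[#3:5@103]
After op 5 [order #5] limit_sell(price=104, qty=10): fills=none; bids=[#2:1@101] asks=[#3:5@103 #5:10@104]
After op 6 [order #6] limit_sell(price=103, qty=4): fills=none; bids=[#2:1@101] asks=[#3:5@103 #6:4@103 #5:10@104]
After op 7 [order #7] limit_sell(price=100, qty=5): fills=#2x#7:1@101; bids=[-] asks=[#7:4@100 #3:5@103 #6:4@103 #5:10@104]
After op 8 [order #8] limit_buy(price=103, qty=4): fills=#8x#7:4@100; bids=[-] asks=[#3:5@103 #6:4@103 #5:10@104]

Answer: 5@103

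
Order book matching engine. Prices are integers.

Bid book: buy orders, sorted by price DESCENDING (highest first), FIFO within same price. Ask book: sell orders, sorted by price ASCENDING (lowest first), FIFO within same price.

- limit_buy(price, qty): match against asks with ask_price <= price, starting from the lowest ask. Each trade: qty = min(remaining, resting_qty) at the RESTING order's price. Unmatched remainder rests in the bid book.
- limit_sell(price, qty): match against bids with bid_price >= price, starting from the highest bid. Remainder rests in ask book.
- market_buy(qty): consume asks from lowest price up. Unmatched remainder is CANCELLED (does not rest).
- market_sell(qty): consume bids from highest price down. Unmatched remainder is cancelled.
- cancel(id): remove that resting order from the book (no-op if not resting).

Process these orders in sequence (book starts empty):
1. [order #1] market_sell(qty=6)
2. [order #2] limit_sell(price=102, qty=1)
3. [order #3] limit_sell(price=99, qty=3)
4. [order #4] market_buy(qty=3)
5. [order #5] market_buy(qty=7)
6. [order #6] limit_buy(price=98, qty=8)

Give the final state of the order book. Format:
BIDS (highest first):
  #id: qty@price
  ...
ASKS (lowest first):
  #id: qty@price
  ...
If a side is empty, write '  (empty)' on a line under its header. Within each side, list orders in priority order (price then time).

After op 1 [order #1] market_sell(qty=6): fills=none; bids=[-] asks=[-]
After op 2 [order #2] limit_sell(price=102, qty=1): fills=none; bids=[-] asks=[#2:1@102]
After op 3 [order #3] limit_sell(price=99, qty=3): fills=none; bids=[-] asks=[#3:3@99 #2:1@102]
After op 4 [order #4] market_buy(qty=3): fills=#4x#3:3@99; bids=[-] asks=[#2:1@102]
After op 5 [order #5] market_buy(qty=7): fills=#5x#2:1@102; bids=[-] asks=[-]
After op 6 [order #6] limit_buy(price=98, qty=8): fills=none; bids=[#6:8@98] asks=[-]

Answer: BIDS (highest first):
  #6: 8@98
ASKS (lowest first):
  (empty)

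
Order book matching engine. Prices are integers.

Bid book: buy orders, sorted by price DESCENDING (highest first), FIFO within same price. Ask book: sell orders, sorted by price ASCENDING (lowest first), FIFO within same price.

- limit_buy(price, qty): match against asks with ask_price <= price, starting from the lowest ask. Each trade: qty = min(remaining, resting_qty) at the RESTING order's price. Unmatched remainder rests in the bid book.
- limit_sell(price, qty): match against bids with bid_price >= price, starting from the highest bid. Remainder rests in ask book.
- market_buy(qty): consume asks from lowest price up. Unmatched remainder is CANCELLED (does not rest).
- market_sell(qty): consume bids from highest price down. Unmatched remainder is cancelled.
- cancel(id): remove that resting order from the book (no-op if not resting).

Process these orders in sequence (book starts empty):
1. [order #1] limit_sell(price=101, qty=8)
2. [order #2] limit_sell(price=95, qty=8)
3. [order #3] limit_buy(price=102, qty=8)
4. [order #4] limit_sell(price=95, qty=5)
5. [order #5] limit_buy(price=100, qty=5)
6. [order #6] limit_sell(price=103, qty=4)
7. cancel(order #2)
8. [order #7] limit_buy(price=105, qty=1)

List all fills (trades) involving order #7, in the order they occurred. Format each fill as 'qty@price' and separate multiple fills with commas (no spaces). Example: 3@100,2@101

Answer: 1@101

Derivation:
After op 1 [order #1] limit_sell(price=101, qty=8): fills=none; bids=[-] asks=[#1:8@101]
After op 2 [order #2] limit_sell(price=95, qty=8): fills=none; bids=[-] asks=[#2:8@95 #1:8@101]
After op 3 [order #3] limit_buy(price=102, qty=8): fills=#3x#2:8@95; bids=[-] asks=[#1:8@101]
After op 4 [order #4] limit_sell(price=95, qty=5): fills=none; bids=[-] asks=[#4:5@95 #1:8@101]
After op 5 [order #5] limit_buy(price=100, qty=5): fills=#5x#4:5@95; bids=[-] asks=[#1:8@101]
After op 6 [order #6] limit_sell(price=103, qty=4): fills=none; bids=[-] asks=[#1:8@101 #6:4@103]
After op 7 cancel(order #2): fills=none; bids=[-] asks=[#1:8@101 #6:4@103]
After op 8 [order #7] limit_buy(price=105, qty=1): fills=#7x#1:1@101; bids=[-] asks=[#1:7@101 #6:4@103]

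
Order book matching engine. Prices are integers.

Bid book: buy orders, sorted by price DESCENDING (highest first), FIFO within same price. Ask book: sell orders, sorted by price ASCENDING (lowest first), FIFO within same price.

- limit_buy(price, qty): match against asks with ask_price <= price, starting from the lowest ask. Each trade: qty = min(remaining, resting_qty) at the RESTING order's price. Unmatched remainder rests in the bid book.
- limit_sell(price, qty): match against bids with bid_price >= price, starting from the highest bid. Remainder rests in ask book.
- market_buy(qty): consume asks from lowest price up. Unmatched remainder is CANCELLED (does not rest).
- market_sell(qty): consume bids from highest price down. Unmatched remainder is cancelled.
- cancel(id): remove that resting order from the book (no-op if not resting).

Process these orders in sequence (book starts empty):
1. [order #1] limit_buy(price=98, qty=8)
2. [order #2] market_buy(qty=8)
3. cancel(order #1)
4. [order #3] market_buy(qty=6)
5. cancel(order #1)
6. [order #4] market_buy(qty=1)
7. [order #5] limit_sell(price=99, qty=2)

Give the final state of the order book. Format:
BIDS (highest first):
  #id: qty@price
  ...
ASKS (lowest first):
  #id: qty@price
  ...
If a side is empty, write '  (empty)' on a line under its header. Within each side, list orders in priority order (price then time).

Answer: BIDS (highest first):
  (empty)
ASKS (lowest first):
  #5: 2@99

Derivation:
After op 1 [order #1] limit_buy(price=98, qty=8): fills=none; bids=[#1:8@98] asks=[-]
After op 2 [order #2] market_buy(qty=8): fills=none; bids=[#1:8@98] asks=[-]
After op 3 cancel(order #1): fills=none; bids=[-] asks=[-]
After op 4 [order #3] market_buy(qty=6): fills=none; bids=[-] asks=[-]
After op 5 cancel(order #1): fills=none; bids=[-] asks=[-]
After op 6 [order #4] market_buy(qty=1): fills=none; bids=[-] asks=[-]
After op 7 [order #5] limit_sell(price=99, qty=2): fills=none; bids=[-] asks=[#5:2@99]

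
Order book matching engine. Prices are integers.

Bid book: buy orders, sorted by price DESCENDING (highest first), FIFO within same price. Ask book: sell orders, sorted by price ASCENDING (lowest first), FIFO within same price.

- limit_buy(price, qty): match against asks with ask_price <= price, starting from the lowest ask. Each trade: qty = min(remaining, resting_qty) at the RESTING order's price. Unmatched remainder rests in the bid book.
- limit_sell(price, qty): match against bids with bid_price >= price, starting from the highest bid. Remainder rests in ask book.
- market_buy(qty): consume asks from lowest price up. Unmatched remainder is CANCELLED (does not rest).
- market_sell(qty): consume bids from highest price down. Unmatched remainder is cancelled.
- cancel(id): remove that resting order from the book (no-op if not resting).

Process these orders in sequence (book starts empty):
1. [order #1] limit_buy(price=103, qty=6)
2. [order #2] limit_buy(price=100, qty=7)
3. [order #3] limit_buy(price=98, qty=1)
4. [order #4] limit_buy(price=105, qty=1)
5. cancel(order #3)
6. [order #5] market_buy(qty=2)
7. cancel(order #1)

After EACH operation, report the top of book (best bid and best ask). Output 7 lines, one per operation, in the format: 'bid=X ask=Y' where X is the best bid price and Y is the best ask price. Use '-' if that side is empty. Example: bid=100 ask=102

Answer: bid=103 ask=-
bid=103 ask=-
bid=103 ask=-
bid=105 ask=-
bid=105 ask=-
bid=105 ask=-
bid=105 ask=-

Derivation:
After op 1 [order #1] limit_buy(price=103, qty=6): fills=none; bids=[#1:6@103] asks=[-]
After op 2 [order #2] limit_buy(price=100, qty=7): fills=none; bids=[#1:6@103 #2:7@100] asks=[-]
After op 3 [order #3] limit_buy(price=98, qty=1): fills=none; bids=[#1:6@103 #2:7@100 #3:1@98] asks=[-]
After op 4 [order #4] limit_buy(price=105, qty=1): fills=none; bids=[#4:1@105 #1:6@103 #2:7@100 #3:1@98] asks=[-]
After op 5 cancel(order #3): fills=none; bids=[#4:1@105 #1:6@103 #2:7@100] asks=[-]
After op 6 [order #5] market_buy(qty=2): fills=none; bids=[#4:1@105 #1:6@103 #2:7@100] asks=[-]
After op 7 cancel(order #1): fills=none; bids=[#4:1@105 #2:7@100] asks=[-]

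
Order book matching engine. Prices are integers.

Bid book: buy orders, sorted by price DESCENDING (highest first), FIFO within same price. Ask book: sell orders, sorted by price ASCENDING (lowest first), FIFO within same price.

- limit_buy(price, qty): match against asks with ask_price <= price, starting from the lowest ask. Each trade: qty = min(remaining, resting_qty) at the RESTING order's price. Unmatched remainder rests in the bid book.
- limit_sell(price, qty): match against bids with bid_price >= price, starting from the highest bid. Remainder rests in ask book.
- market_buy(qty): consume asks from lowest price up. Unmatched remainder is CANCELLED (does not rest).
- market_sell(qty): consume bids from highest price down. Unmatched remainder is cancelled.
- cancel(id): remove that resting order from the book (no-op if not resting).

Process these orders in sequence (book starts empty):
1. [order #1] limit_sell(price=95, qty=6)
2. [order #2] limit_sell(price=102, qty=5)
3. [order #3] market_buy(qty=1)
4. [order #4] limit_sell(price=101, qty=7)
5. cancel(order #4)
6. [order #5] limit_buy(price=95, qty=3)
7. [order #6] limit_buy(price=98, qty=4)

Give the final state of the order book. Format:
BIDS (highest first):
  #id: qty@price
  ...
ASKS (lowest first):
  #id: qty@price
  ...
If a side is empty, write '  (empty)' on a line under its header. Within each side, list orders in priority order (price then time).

Answer: BIDS (highest first):
  #6: 2@98
ASKS (lowest first):
  #2: 5@102

Derivation:
After op 1 [order #1] limit_sell(price=95, qty=6): fills=none; bids=[-] asks=[#1:6@95]
After op 2 [order #2] limit_sell(price=102, qty=5): fills=none; bids=[-] asks=[#1:6@95 #2:5@102]
After op 3 [order #3] market_buy(qty=1): fills=#3x#1:1@95; bids=[-] asks=[#1:5@95 #2:5@102]
After op 4 [order #4] limit_sell(price=101, qty=7): fills=none; bids=[-] asks=[#1:5@95 #4:7@101 #2:5@102]
After op 5 cancel(order #4): fills=none; bids=[-] asks=[#1:5@95 #2:5@102]
After op 6 [order #5] limit_buy(price=95, qty=3): fills=#5x#1:3@95; bids=[-] asks=[#1:2@95 #2:5@102]
After op 7 [order #6] limit_buy(price=98, qty=4): fills=#6x#1:2@95; bids=[#6:2@98] asks=[#2:5@102]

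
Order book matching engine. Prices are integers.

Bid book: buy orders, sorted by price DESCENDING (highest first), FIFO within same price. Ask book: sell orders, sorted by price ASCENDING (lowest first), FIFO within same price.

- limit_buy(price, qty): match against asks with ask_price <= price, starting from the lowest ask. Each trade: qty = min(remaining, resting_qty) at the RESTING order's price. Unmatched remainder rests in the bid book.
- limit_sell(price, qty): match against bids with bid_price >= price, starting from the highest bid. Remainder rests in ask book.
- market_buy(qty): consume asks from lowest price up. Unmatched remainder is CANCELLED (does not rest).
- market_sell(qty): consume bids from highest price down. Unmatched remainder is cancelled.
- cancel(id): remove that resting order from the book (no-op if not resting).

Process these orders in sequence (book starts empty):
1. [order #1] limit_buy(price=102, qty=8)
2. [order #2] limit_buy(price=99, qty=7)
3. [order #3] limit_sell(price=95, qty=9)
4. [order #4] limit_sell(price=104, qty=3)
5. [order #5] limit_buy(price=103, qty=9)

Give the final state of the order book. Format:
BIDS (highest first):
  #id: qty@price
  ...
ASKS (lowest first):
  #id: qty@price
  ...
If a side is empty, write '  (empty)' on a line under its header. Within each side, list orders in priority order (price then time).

Answer: BIDS (highest first):
  #5: 9@103
  #2: 6@99
ASKS (lowest first):
  #4: 3@104

Derivation:
After op 1 [order #1] limit_buy(price=102, qty=8): fills=none; bids=[#1:8@102] asks=[-]
After op 2 [order #2] limit_buy(price=99, qty=7): fills=none; bids=[#1:8@102 #2:7@99] asks=[-]
After op 3 [order #3] limit_sell(price=95, qty=9): fills=#1x#3:8@102 #2x#3:1@99; bids=[#2:6@99] asks=[-]
After op 4 [order #4] limit_sell(price=104, qty=3): fills=none; bids=[#2:6@99] asks=[#4:3@104]
After op 5 [order #5] limit_buy(price=103, qty=9): fills=none; bids=[#5:9@103 #2:6@99] asks=[#4:3@104]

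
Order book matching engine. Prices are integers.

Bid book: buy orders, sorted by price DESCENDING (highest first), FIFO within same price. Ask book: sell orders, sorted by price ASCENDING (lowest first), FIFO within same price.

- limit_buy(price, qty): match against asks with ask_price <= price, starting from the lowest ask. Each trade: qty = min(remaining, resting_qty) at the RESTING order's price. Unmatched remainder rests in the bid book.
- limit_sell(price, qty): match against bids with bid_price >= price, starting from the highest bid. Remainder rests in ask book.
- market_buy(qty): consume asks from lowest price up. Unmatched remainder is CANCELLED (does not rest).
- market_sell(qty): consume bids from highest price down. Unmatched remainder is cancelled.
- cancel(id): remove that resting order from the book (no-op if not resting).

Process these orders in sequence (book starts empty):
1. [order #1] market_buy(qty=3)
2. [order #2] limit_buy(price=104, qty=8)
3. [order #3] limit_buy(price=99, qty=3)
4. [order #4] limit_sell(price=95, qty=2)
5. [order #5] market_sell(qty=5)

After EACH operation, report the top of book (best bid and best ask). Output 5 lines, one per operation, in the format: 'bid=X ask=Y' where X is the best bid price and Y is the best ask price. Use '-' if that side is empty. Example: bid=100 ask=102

Answer: bid=- ask=-
bid=104 ask=-
bid=104 ask=-
bid=104 ask=-
bid=104 ask=-

Derivation:
After op 1 [order #1] market_buy(qty=3): fills=none; bids=[-] asks=[-]
After op 2 [order #2] limit_buy(price=104, qty=8): fills=none; bids=[#2:8@104] asks=[-]
After op 3 [order #3] limit_buy(price=99, qty=3): fills=none; bids=[#2:8@104 #3:3@99] asks=[-]
After op 4 [order #4] limit_sell(price=95, qty=2): fills=#2x#4:2@104; bids=[#2:6@104 #3:3@99] asks=[-]
After op 5 [order #5] market_sell(qty=5): fills=#2x#5:5@104; bids=[#2:1@104 #3:3@99] asks=[-]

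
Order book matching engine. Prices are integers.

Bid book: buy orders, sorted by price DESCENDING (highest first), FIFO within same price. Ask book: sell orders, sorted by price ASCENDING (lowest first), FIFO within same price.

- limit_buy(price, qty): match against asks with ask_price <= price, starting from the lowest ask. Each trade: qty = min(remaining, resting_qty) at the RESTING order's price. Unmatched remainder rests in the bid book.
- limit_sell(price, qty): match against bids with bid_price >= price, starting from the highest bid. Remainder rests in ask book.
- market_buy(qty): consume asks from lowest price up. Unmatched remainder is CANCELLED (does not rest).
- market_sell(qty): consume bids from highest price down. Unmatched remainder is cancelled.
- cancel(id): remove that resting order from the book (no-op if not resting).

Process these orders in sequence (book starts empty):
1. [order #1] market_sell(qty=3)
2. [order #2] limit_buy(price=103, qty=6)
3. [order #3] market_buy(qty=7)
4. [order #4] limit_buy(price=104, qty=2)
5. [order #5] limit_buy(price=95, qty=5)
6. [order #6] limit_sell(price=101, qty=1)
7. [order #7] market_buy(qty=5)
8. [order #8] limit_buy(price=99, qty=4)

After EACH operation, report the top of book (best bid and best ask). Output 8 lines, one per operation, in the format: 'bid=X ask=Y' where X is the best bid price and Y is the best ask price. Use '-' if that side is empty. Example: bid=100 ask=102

Answer: bid=- ask=-
bid=103 ask=-
bid=103 ask=-
bid=104 ask=-
bid=104 ask=-
bid=104 ask=-
bid=104 ask=-
bid=104 ask=-

Derivation:
After op 1 [order #1] market_sell(qty=3): fills=none; bids=[-] asks=[-]
After op 2 [order #2] limit_buy(price=103, qty=6): fills=none; bids=[#2:6@103] asks=[-]
After op 3 [order #3] market_buy(qty=7): fills=none; bids=[#2:6@103] asks=[-]
After op 4 [order #4] limit_buy(price=104, qty=2): fills=none; bids=[#4:2@104 #2:6@103] asks=[-]
After op 5 [order #5] limit_buy(price=95, qty=5): fills=none; bids=[#4:2@104 #2:6@103 #5:5@95] asks=[-]
After op 6 [order #6] limit_sell(price=101, qty=1): fills=#4x#6:1@104; bids=[#4:1@104 #2:6@103 #5:5@95] asks=[-]
After op 7 [order #7] market_buy(qty=5): fills=none; bids=[#4:1@104 #2:6@103 #5:5@95] asks=[-]
After op 8 [order #8] limit_buy(price=99, qty=4): fills=none; bids=[#4:1@104 #2:6@103 #8:4@99 #5:5@95] asks=[-]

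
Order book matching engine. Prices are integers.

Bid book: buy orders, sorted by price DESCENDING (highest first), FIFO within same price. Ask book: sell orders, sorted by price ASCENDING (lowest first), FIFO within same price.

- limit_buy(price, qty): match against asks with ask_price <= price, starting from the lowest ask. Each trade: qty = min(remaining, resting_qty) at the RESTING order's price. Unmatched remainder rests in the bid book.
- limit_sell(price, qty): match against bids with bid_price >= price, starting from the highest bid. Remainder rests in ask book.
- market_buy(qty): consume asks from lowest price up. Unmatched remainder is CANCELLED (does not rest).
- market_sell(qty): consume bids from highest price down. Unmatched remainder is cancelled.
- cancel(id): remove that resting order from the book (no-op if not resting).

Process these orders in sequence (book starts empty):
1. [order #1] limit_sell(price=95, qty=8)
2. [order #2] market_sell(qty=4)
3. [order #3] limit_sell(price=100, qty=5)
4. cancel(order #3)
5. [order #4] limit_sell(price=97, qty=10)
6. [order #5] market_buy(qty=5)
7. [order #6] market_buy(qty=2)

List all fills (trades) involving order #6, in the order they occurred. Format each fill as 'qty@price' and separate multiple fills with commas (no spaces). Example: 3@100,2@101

After op 1 [order #1] limit_sell(price=95, qty=8): fills=none; bids=[-] asks=[#1:8@95]
After op 2 [order #2] market_sell(qty=4): fills=none; bids=[-] asks=[#1:8@95]
After op 3 [order #3] limit_sell(price=100, qty=5): fills=none; bids=[-] asks=[#1:8@95 #3:5@100]
After op 4 cancel(order #3): fills=none; bids=[-] asks=[#1:8@95]
After op 5 [order #4] limit_sell(price=97, qty=10): fills=none; bids=[-] asks=[#1:8@95 #4:10@97]
After op 6 [order #5] market_buy(qty=5): fills=#5x#1:5@95; bids=[-] asks=[#1:3@95 #4:10@97]
After op 7 [order #6] market_buy(qty=2): fills=#6x#1:2@95; bids=[-] asks=[#1:1@95 #4:10@97]

Answer: 2@95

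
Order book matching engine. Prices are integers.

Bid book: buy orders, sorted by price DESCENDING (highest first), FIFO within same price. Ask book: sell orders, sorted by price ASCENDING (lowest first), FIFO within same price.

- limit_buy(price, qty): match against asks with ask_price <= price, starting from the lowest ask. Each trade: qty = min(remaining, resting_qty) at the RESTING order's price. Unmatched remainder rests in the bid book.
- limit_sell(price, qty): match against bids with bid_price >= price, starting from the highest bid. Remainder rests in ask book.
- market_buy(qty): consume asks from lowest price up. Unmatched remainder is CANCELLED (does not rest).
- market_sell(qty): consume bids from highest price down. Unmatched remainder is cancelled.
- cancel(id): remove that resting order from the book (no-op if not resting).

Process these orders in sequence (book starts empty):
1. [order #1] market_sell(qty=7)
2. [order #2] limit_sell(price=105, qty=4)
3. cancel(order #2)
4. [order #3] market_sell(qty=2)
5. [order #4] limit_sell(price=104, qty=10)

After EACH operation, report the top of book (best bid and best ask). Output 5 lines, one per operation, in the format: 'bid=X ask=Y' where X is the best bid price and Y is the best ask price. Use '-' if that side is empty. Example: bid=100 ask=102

After op 1 [order #1] market_sell(qty=7): fills=none; bids=[-] asks=[-]
After op 2 [order #2] limit_sell(price=105, qty=4): fills=none; bids=[-] asks=[#2:4@105]
After op 3 cancel(order #2): fills=none; bids=[-] asks=[-]
After op 4 [order #3] market_sell(qty=2): fills=none; bids=[-] asks=[-]
After op 5 [order #4] limit_sell(price=104, qty=10): fills=none; bids=[-] asks=[#4:10@104]

Answer: bid=- ask=-
bid=- ask=105
bid=- ask=-
bid=- ask=-
bid=- ask=104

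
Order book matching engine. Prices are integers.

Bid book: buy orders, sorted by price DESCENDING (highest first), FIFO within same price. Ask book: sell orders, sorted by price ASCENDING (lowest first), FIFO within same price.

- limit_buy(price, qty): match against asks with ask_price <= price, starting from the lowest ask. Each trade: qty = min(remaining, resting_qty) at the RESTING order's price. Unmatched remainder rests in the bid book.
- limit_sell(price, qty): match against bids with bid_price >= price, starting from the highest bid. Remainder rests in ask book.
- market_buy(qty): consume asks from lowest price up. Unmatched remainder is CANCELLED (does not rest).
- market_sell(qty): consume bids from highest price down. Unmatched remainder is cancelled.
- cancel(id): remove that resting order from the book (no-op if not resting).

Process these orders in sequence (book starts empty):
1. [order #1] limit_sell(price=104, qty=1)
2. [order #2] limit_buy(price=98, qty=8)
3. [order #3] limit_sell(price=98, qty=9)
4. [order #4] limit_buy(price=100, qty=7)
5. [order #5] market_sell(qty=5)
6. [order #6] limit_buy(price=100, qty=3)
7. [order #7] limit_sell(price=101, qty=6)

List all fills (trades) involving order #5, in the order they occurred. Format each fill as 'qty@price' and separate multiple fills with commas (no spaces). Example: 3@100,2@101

Answer: 5@100

Derivation:
After op 1 [order #1] limit_sell(price=104, qty=1): fills=none; bids=[-] asks=[#1:1@104]
After op 2 [order #2] limit_buy(price=98, qty=8): fills=none; bids=[#2:8@98] asks=[#1:1@104]
After op 3 [order #3] limit_sell(price=98, qty=9): fills=#2x#3:8@98; bids=[-] asks=[#3:1@98 #1:1@104]
After op 4 [order #4] limit_buy(price=100, qty=7): fills=#4x#3:1@98; bids=[#4:6@100] asks=[#1:1@104]
After op 5 [order #5] market_sell(qty=5): fills=#4x#5:5@100; bids=[#4:1@100] asks=[#1:1@104]
After op 6 [order #6] limit_buy(price=100, qty=3): fills=none; bids=[#4:1@100 #6:3@100] asks=[#1:1@104]
After op 7 [order #7] limit_sell(price=101, qty=6): fills=none; bids=[#4:1@100 #6:3@100] asks=[#7:6@101 #1:1@104]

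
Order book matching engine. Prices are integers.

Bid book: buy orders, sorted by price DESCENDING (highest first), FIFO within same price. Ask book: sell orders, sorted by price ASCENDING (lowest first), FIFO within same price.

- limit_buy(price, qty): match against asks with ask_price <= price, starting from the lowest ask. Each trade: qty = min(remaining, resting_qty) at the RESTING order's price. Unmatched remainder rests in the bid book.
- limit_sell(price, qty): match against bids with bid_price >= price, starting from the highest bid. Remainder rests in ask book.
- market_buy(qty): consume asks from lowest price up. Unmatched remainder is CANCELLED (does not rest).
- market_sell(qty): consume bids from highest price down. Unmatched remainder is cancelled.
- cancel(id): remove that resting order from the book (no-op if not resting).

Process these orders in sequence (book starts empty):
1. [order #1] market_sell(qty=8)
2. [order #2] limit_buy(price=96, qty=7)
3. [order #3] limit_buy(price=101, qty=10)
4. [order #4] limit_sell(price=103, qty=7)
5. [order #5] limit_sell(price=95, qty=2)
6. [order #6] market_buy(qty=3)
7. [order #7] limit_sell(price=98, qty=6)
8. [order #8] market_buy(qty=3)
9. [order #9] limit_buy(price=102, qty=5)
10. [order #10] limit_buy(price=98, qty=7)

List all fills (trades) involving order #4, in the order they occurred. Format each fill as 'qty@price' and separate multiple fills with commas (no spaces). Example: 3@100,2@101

Answer: 3@103,3@103

Derivation:
After op 1 [order #1] market_sell(qty=8): fills=none; bids=[-] asks=[-]
After op 2 [order #2] limit_buy(price=96, qty=7): fills=none; bids=[#2:7@96] asks=[-]
After op 3 [order #3] limit_buy(price=101, qty=10): fills=none; bids=[#3:10@101 #2:7@96] asks=[-]
After op 4 [order #4] limit_sell(price=103, qty=7): fills=none; bids=[#3:10@101 #2:7@96] asks=[#4:7@103]
After op 5 [order #5] limit_sell(price=95, qty=2): fills=#3x#5:2@101; bids=[#3:8@101 #2:7@96] asks=[#4:7@103]
After op 6 [order #6] market_buy(qty=3): fills=#6x#4:3@103; bids=[#3:8@101 #2:7@96] asks=[#4:4@103]
After op 7 [order #7] limit_sell(price=98, qty=6): fills=#3x#7:6@101; bids=[#3:2@101 #2:7@96] asks=[#4:4@103]
After op 8 [order #8] market_buy(qty=3): fills=#8x#4:3@103; bids=[#3:2@101 #2:7@96] asks=[#4:1@103]
After op 9 [order #9] limit_buy(price=102, qty=5): fills=none; bids=[#9:5@102 #3:2@101 #2:7@96] asks=[#4:1@103]
After op 10 [order #10] limit_buy(price=98, qty=7): fills=none; bids=[#9:5@102 #3:2@101 #10:7@98 #2:7@96] asks=[#4:1@103]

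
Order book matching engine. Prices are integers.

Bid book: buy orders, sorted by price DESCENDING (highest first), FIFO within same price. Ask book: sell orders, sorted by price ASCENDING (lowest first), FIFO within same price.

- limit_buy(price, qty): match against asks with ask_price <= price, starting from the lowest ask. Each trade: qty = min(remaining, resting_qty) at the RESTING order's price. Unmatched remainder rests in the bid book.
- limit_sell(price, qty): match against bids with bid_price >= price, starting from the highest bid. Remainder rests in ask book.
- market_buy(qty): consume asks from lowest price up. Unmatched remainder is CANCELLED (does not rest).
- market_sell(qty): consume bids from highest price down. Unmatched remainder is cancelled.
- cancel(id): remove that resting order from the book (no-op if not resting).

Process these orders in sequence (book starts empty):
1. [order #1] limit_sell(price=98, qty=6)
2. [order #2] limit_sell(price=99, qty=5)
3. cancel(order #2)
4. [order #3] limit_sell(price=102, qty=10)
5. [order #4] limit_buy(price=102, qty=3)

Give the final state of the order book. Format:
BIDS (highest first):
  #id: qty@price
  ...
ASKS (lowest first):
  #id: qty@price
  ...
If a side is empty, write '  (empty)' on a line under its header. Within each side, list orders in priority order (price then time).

Answer: BIDS (highest first):
  (empty)
ASKS (lowest first):
  #1: 3@98
  #3: 10@102

Derivation:
After op 1 [order #1] limit_sell(price=98, qty=6): fills=none; bids=[-] asks=[#1:6@98]
After op 2 [order #2] limit_sell(price=99, qty=5): fills=none; bids=[-] asks=[#1:6@98 #2:5@99]
After op 3 cancel(order #2): fills=none; bids=[-] asks=[#1:6@98]
After op 4 [order #3] limit_sell(price=102, qty=10): fills=none; bids=[-] asks=[#1:6@98 #3:10@102]
After op 5 [order #4] limit_buy(price=102, qty=3): fills=#4x#1:3@98; bids=[-] asks=[#1:3@98 #3:10@102]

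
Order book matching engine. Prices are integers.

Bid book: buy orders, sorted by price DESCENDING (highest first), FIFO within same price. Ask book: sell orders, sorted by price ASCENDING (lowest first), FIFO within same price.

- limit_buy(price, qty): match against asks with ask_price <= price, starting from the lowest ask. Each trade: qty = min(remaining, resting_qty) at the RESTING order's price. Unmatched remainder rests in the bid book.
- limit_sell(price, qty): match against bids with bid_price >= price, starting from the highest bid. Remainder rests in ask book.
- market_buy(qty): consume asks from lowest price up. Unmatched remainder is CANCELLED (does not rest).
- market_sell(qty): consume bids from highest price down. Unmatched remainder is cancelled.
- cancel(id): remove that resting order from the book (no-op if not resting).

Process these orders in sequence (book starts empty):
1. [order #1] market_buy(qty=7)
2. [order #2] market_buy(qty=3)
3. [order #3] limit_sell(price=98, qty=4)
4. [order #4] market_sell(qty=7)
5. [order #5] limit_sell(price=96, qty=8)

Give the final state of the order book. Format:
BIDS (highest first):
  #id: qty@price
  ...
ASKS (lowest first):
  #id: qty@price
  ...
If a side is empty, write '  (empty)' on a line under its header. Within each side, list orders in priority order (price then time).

After op 1 [order #1] market_buy(qty=7): fills=none; bids=[-] asks=[-]
After op 2 [order #2] market_buy(qty=3): fills=none; bids=[-] asks=[-]
After op 3 [order #3] limit_sell(price=98, qty=4): fills=none; bids=[-] asks=[#3:4@98]
After op 4 [order #4] market_sell(qty=7): fills=none; bids=[-] asks=[#3:4@98]
After op 5 [order #5] limit_sell(price=96, qty=8): fills=none; bids=[-] asks=[#5:8@96 #3:4@98]

Answer: BIDS (highest first):
  (empty)
ASKS (lowest first):
  #5: 8@96
  #3: 4@98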